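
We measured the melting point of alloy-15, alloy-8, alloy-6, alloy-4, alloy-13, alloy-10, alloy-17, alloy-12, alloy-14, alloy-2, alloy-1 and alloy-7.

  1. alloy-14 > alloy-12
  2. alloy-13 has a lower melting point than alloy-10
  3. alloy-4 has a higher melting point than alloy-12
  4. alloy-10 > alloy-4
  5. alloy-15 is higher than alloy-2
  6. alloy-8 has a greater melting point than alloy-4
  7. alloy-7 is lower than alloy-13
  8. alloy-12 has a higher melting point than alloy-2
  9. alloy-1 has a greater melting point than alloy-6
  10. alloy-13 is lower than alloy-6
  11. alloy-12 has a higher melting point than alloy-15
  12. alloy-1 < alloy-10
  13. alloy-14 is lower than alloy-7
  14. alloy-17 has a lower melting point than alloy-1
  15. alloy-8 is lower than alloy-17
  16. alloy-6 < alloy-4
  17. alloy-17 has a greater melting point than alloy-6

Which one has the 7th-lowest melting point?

Piecing the relations together gives one ordering: alloy-2 < alloy-15 < alloy-12 < alloy-14 < alloy-7 < alloy-13 < alloy-6 < alloy-4 < alloy-8 < alloy-17 < alloy-1 < alloy-10.
The 7th smallest is alloy-6.

alloy-6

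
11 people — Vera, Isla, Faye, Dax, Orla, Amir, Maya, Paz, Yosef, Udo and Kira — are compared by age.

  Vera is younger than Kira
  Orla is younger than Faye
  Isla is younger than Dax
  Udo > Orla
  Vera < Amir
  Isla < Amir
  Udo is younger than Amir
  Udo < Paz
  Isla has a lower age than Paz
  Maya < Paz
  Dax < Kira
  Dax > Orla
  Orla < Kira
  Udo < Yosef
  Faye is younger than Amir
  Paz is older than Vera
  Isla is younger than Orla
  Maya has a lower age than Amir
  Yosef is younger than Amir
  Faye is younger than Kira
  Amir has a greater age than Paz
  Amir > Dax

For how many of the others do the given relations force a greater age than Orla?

7

Directly above Orla: Faye, Udo, Dax, Kira.
One step further: Yosef, Paz, Amir (7 so far).
Nothing else is reachable above Orla; 7 in all.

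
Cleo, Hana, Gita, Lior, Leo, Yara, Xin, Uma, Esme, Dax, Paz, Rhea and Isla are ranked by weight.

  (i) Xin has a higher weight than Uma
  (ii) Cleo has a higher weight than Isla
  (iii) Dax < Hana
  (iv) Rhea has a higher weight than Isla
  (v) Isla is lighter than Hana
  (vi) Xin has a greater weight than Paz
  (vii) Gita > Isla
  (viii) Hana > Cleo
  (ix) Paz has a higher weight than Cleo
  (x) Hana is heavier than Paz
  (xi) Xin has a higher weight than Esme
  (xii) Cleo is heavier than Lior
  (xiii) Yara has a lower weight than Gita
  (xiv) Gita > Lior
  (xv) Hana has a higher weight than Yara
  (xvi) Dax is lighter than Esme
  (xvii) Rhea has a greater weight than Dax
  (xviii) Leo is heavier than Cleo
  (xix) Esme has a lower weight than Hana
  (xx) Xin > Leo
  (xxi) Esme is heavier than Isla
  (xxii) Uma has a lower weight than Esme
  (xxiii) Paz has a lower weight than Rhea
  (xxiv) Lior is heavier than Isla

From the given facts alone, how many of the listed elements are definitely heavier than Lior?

The elements the relations force above Lior are Cleo, Paz, Leo, Hana, Xin, Gita, Rhea — no chain reaches any other.
That is 7.

7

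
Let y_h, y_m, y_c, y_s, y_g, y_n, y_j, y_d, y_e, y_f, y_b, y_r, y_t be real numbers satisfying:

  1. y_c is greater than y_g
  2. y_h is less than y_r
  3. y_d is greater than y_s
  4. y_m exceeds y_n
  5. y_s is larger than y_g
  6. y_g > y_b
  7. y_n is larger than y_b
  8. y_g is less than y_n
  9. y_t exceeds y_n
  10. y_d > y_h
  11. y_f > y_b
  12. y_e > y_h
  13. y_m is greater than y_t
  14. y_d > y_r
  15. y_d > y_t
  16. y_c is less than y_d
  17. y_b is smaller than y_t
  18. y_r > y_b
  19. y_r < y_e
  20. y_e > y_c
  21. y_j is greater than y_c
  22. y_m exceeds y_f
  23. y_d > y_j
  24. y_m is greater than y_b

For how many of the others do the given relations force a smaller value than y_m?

From y_m the given relations immediately reach y_b, y_f, y_n, y_t.
From those, y_g — 5 in total.
Nothing else is reachable below y_m; 5 in all.

5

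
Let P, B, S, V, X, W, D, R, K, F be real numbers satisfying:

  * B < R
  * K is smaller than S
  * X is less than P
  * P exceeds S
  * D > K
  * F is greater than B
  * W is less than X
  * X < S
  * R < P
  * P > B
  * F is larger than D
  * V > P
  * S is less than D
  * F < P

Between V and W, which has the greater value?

V

W < X and X < S give W < S.
With S < D: W < X < S < D.
Then D < F extends the chain to F.
With F < P: W < X < S < D < F < P.
With P < V: W < X < S < D < F < P < V.
So W < V; V is the larger of the two.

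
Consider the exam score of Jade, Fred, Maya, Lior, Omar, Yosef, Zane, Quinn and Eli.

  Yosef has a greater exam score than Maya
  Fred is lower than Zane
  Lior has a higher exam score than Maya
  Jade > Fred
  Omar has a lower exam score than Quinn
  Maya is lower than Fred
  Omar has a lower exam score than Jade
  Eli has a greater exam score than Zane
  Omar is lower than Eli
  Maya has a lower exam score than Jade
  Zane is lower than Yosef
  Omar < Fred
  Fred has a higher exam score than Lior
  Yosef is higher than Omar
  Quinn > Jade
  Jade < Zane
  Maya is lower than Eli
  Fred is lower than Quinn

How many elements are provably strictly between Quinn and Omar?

Chaining upward from Omar reaches: Fred, Jade, Zane, Eli, Yosef.
Chaining downward from Quinn reaches: Maya, Lior, Fred, Jade.
Strictly between Omar and Quinn are those in both lists: Fred, Jade — 2 elements.

2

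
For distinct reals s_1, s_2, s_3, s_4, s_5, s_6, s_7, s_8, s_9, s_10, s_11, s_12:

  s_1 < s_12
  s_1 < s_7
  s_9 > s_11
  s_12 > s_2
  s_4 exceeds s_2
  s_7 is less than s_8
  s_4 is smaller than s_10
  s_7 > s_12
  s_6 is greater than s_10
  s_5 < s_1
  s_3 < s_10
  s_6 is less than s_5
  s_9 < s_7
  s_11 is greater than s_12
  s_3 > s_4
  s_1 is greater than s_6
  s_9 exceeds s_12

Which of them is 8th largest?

Chaining the given pairs: s_2 < s_4 < s_3 < s_10 < s_6 < s_5 < s_1 < s_12 < s_11 < s_9 < s_7 < s_8.
Counting 8 from the largest end gives s_6.

s_6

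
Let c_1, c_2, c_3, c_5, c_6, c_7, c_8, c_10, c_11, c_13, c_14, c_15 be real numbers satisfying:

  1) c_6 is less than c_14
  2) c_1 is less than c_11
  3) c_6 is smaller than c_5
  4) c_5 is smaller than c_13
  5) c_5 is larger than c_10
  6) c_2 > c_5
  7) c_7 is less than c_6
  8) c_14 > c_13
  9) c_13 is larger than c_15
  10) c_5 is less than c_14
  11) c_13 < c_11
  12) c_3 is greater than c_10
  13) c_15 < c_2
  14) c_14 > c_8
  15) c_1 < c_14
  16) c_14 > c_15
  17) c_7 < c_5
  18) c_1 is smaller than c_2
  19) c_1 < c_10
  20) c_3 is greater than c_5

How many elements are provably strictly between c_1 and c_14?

The relations place c_1 below c_14. An element lies strictly between them when it is forced above c_1 and also forced below c_14.
Above c_1: {c_10, c_5, c_13, c_11, c_3, c_2}. Below c_14: {c_7, c_8, c_15, c_10, c_6, c_5, c_13}.
Intersection: {c_10, c_5, c_13} — 3.

3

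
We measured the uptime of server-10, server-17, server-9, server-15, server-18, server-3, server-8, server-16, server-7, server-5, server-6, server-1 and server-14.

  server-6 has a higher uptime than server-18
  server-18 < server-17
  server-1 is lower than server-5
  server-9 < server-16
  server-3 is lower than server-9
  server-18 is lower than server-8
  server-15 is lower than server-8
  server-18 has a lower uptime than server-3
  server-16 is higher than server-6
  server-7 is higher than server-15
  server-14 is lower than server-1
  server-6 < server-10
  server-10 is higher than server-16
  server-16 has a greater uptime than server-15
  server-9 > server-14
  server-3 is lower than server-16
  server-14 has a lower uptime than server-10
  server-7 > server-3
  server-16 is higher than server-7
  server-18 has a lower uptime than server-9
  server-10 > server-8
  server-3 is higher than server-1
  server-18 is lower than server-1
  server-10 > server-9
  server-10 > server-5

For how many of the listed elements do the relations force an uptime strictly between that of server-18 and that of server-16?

The relations place server-18 below server-16. An element lies strictly between them when it is forced above server-18 and also forced below server-16.
Above server-18: {server-6, server-1, server-17, server-8, server-3, server-9, server-7, server-5, server-10}. Below server-16: {server-14, server-15, server-6, server-1, server-3, server-9, server-7}.
Intersection: {server-6, server-1, server-3, server-9, server-7} — 5.

5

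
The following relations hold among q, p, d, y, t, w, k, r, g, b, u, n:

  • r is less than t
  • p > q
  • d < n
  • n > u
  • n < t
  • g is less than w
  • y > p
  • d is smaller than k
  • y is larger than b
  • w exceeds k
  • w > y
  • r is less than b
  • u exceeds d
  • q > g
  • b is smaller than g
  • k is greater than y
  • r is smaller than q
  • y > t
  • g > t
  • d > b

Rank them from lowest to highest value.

r < b < d < u < n < t < g < q < p < y < k < w

The consecutive links are each given: r < b; b < d; d < u; u < n; n < t; t < g; g < q; q < p; p < y; y < k; k < w.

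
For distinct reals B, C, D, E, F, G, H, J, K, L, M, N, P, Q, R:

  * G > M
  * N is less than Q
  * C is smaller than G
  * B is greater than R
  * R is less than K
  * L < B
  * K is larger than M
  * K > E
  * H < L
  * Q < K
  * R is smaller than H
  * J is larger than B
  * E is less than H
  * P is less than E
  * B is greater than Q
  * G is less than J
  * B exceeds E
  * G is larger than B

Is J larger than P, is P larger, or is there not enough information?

J

P < E and E < H give P < H.
Then H < L extends the chain to L.
With L < B: P < E < H < L < B.
With B < J: P < E < H < L < B < J.
So J is larger.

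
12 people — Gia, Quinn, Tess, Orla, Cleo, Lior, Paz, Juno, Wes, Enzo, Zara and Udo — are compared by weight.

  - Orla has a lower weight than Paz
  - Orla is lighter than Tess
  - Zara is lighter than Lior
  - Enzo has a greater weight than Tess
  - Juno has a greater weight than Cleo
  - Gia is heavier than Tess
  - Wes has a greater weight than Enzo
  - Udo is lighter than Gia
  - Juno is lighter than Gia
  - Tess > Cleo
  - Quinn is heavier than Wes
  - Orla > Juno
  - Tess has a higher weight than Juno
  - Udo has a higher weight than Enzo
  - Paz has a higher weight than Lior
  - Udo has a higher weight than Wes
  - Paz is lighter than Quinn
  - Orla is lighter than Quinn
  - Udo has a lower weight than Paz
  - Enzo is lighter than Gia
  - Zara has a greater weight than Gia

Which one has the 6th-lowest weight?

Piecing the relations together gives one ordering: Cleo < Juno < Orla < Tess < Enzo < Wes < Udo < Gia < Zara < Lior < Paz < Quinn.
Counting 6 from the smallest end gives Wes.

Wes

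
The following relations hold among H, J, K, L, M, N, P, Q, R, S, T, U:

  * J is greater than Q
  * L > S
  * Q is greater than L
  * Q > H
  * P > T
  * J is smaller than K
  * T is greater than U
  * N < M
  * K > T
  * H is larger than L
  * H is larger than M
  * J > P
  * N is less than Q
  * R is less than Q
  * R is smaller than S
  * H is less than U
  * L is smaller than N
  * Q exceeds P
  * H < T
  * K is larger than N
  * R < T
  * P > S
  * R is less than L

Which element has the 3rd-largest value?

Chaining the given pairs: R < S < L < N < M < H < U < T < P < Q < J < K.
Counting 3 from the largest end gives Q.

Q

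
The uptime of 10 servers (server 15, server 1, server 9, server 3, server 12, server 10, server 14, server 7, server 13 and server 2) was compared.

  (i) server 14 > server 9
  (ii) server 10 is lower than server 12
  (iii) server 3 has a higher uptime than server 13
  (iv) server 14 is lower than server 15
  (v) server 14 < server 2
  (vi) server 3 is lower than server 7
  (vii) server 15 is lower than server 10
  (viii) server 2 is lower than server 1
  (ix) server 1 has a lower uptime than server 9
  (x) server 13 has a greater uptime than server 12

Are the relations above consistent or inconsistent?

inconsistent

We have server 14 < server 2 stated directly, yet also server 2 < server 1 < server 9 < server 14 by chaining the others — so server 2 < server 14. Contradiction.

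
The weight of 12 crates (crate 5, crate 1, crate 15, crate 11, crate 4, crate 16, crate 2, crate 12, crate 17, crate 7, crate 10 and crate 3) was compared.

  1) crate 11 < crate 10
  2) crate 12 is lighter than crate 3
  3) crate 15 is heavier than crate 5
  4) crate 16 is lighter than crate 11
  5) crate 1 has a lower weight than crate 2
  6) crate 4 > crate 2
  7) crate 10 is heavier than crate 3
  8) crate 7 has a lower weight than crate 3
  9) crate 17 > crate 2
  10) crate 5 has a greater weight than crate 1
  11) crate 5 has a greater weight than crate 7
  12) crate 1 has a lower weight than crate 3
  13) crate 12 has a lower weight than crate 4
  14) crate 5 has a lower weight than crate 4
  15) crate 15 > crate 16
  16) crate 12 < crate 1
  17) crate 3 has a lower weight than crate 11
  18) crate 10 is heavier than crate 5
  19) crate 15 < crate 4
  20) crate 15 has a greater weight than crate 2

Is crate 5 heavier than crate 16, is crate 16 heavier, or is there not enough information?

undetermined

Following every chain through crate 16: above crate 16 we get crate 15, crate 11, crate 10, crate 4.
crate 5 is not reached, and no chain runs the other way from crate 5 to crate 16.
So the given relations leave the order of crate 16 and crate 5 undetermined.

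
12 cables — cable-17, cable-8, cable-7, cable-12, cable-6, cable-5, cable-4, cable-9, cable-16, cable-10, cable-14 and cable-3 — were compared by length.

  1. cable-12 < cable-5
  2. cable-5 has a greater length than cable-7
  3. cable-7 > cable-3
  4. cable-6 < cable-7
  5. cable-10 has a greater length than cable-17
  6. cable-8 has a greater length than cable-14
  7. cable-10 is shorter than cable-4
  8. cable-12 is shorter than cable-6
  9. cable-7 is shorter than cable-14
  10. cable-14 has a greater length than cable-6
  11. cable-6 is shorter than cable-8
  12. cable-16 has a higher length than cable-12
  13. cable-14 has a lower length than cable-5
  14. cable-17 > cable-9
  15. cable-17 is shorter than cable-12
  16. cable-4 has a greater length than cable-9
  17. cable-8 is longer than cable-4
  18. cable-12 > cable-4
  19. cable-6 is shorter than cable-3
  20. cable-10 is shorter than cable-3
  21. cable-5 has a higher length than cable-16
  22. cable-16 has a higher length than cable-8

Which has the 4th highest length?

Piecing the relations together gives one ordering: cable-9 < cable-17 < cable-10 < cable-4 < cable-12 < cable-6 < cable-3 < cable-7 < cable-14 < cable-8 < cable-16 < cable-5.
Counting 4 from the largest end gives cable-14.

cable-14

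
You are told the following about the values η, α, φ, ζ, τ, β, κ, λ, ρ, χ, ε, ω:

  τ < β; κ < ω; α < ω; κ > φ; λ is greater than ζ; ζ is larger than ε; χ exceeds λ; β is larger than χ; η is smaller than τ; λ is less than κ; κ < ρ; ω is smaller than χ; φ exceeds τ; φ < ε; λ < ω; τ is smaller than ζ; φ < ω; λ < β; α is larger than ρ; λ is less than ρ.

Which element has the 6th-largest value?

κ

The consecutive relations fix a unique order: η < τ < φ < ε < ζ < λ < κ < ρ < α < ω < χ < β.
The 6th largest is κ.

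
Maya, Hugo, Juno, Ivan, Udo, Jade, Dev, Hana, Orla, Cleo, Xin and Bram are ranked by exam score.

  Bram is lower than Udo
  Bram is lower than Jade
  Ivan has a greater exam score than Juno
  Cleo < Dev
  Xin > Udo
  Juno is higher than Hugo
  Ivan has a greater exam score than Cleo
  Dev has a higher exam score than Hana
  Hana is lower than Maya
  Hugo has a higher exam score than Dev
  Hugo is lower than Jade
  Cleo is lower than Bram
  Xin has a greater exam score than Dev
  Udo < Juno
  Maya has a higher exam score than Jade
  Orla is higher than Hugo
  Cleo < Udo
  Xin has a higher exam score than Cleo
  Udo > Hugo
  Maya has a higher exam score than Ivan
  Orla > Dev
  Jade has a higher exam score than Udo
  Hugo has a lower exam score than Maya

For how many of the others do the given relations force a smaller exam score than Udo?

The elements the relations force below Udo are Hana, Cleo, Dev, Bram, Hugo — no chain reaches any other.
That is 5.

5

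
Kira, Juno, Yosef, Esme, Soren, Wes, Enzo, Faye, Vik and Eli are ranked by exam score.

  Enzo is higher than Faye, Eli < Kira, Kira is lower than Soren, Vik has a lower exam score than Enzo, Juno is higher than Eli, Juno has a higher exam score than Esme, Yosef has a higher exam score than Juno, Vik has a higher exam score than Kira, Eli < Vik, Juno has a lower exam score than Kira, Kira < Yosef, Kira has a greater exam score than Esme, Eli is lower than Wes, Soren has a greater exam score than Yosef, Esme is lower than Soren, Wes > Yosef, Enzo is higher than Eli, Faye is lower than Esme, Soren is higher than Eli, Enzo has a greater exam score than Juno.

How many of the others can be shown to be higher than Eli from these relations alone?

7

Directly above Eli: Juno, Kira, Vik, Enzo, Soren, Wes.
One step further: Yosef (7 so far).
Nothing else is reachable above Eli; 7 in all.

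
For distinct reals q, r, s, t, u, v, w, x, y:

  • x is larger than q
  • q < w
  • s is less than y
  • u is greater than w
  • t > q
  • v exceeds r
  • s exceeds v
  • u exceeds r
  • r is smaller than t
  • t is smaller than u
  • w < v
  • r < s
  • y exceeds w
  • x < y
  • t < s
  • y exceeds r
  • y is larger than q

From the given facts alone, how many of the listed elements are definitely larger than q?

From q the given relations immediately reach w, t, x, y.
From those, v, s, u — 7 in total.
Nothing else is reachable above q; 7 in all.

7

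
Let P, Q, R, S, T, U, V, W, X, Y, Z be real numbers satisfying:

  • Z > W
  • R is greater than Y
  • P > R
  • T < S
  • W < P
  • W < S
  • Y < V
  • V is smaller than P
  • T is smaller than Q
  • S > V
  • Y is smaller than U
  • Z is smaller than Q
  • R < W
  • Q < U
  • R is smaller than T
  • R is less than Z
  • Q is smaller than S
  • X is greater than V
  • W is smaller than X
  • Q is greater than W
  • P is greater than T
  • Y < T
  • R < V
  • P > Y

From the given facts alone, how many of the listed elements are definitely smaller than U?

From U the given relations immediately reach Y, Q.
From those, T, W, Z — 5 in total.
From those, R — 6 in total.
No other element is forced below U by the given relations, so the count is 6.

6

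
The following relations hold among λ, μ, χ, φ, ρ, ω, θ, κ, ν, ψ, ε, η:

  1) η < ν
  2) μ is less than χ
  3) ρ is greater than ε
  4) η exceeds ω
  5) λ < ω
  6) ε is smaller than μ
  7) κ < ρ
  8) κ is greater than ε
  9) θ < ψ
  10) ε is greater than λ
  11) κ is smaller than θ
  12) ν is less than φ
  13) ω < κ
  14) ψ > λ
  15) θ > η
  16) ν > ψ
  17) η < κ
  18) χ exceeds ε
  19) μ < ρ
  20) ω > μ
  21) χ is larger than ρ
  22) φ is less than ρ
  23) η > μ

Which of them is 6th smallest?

κ

Chaining the given pairs: λ < ε < μ < ω < η < κ < θ < ψ < ν < φ < ρ < χ.
The 6th smallest is κ.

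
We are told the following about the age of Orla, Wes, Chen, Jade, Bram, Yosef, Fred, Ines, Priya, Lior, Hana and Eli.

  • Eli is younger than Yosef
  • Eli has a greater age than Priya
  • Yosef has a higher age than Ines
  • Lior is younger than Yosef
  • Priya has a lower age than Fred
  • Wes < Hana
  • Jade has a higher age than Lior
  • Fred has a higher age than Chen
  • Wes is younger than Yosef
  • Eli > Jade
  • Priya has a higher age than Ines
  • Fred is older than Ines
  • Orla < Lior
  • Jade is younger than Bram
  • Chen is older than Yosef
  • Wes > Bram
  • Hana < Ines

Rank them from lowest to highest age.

Each adjacent pair is fixed by a given relation: Orla < Lior; Lior < Jade; Jade < Bram; Bram < Wes; Wes < Hana; Hana < Ines; Ines < Priya; Priya < Eli; Eli < Yosef; Yosef < Chen; Chen < Fred. Chaining them end to end gives the full order.

Orla < Lior < Jade < Bram < Wes < Hana < Ines < Priya < Eli < Yosef < Chen < Fred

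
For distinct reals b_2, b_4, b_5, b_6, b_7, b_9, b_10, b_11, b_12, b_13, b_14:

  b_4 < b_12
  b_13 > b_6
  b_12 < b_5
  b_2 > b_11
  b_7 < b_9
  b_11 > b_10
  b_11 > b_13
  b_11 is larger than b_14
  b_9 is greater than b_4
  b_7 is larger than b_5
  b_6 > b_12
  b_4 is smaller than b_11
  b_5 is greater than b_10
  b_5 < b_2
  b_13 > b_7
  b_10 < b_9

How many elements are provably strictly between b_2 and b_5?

The relations place b_5 below b_2. An element lies strictly between them when it is forced above b_5 and also forced below b_2.
Above b_5: {b_7, b_9, b_13, b_11}. Below b_2: {b_4, b_12, b_10, b_6, b_7, b_14, b_13, b_11}.
Intersection: {b_7, b_13, b_11} — 3.

3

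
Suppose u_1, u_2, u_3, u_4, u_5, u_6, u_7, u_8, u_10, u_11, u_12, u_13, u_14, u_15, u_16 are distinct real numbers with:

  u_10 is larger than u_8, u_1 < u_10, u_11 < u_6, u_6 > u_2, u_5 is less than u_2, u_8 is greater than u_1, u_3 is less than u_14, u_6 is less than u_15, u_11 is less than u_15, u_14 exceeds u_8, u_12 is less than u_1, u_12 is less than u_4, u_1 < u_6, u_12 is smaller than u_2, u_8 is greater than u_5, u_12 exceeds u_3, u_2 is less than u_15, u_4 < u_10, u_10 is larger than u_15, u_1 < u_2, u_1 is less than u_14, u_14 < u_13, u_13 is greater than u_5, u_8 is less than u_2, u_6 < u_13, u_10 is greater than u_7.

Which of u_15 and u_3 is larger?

u_15

Chaining the given relations: u_3 < u_12 < u_1 < u_8 < u_2 < u_6 < u_15.
So u_3 < u_15; u_15 is the larger of the two.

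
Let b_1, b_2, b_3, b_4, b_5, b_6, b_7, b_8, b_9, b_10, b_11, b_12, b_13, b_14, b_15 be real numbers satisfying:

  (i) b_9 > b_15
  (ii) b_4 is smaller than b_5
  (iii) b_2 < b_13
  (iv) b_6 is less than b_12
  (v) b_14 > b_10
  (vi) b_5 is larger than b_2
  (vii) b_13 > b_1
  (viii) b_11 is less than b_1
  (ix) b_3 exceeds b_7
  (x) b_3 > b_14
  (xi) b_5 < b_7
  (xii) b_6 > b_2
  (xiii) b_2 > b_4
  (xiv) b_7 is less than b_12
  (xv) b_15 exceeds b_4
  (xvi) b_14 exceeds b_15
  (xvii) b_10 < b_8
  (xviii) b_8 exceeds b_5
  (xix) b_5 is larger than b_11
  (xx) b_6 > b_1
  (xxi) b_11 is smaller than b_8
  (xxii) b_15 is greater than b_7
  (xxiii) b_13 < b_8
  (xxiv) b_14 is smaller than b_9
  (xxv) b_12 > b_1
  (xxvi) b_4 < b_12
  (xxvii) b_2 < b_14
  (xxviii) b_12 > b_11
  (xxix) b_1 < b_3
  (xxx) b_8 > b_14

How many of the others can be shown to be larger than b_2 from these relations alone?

From b_2 the given relations immediately reach b_5, b_13, b_14, b_6.
From those, b_7, b_3, b_12, b_9, b_8 — 9 in total.
From those, b_15 — 10 in total.
No other element is forced above b_2 by the given relations, so the count is 10.

10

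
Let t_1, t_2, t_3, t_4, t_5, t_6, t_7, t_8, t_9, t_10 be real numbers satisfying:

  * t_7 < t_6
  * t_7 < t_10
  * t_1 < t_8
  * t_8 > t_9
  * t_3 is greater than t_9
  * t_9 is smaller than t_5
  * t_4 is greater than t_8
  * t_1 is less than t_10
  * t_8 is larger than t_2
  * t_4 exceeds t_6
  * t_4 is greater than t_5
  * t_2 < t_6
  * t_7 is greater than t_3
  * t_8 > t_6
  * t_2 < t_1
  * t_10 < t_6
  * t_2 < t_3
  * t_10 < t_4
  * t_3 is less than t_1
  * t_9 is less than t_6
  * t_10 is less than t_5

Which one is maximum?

t_9 is not greatest since t_9 < t_3; t_2 is not greatest since t_2 < t_6; t_3 is not greatest since t_3 < t_7; t_1 is not greatest since t_1 < t_10; t_7 is not greatest since t_7 < t_6; t_10 is not greatest since t_10 < t_5; t_6 is not greatest since t_6 < t_8; t_5 is not greatest since t_5 < t_4; t_8 is not greatest since t_8 < t_4.
Only t_4 has nothing above it, so t_4 is the maximum.

t_4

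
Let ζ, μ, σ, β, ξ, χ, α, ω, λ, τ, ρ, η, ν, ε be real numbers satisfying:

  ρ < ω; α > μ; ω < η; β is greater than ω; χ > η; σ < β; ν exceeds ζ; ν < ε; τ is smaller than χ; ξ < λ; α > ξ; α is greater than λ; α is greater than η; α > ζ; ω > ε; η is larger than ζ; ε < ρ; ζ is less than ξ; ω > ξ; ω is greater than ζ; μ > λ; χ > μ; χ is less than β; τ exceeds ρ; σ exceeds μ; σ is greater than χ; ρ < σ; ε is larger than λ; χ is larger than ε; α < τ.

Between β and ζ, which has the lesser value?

ζ

Chaining the given relations: ζ < ξ < λ < ε < ρ < ω < η < α < τ < χ < σ < β.
So ζ < β; ζ is the smaller of the two.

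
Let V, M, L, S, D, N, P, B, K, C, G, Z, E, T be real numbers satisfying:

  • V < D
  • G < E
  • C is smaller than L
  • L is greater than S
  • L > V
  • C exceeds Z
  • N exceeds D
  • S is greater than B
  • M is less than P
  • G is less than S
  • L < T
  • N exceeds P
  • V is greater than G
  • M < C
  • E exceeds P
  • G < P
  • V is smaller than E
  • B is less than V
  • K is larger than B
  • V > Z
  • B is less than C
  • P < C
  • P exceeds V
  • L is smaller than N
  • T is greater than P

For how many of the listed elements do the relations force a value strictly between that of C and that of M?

The relations place M below C. An element lies strictly between them when it is forced above M and also forced below C.
Above M: {P, L, N, E, T}. Below C: {B, Z, G, V, P}.
Intersection: {P} — 1.

1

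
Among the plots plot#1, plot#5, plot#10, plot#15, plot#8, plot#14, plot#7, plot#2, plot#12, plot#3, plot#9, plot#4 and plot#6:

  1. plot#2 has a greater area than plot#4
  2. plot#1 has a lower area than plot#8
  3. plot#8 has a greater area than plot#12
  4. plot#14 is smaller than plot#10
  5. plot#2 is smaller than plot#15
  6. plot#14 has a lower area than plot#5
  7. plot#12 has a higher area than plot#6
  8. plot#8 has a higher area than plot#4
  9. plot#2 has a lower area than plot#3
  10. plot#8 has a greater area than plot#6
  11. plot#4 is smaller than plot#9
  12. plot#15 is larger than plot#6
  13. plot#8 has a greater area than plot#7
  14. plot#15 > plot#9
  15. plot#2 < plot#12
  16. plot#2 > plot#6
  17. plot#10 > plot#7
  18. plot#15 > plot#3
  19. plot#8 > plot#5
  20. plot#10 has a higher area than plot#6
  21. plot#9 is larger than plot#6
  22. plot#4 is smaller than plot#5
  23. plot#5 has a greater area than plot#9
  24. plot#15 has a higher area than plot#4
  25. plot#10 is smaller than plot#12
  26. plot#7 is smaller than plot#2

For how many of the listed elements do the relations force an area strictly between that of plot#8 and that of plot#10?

The relations place plot#10 below plot#8. An element lies strictly between them when it is forced above plot#10 and also forced below plot#8.
Above plot#10: {plot#12}. Below plot#8: {plot#6, plot#4, plot#7, plot#14, plot#2, plot#1, plot#9, plot#5, plot#12}.
Intersection: {plot#12} — 1.

1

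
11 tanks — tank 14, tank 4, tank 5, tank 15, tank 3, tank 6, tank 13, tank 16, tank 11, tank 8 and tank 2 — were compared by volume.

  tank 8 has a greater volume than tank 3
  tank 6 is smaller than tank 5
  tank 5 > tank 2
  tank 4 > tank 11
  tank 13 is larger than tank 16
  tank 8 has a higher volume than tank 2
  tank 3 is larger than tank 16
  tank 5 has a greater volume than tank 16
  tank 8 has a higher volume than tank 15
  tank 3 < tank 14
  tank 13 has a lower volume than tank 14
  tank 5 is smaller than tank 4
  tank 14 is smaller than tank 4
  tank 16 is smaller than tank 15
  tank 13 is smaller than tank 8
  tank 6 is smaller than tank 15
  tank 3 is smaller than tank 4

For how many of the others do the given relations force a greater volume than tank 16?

From tank 16 the given relations immediately reach tank 3, tank 15, tank 13, tank 5.
From those, tank 14, tank 4, tank 8 — 7 in total.
Nothing else is reachable above tank 16; 7 in all.

7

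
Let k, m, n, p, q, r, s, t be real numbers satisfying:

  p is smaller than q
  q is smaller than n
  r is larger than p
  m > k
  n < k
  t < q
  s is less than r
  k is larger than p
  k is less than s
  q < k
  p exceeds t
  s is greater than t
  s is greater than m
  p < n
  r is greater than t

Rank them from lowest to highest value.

t < p < q < n < k < m < s < r

Each adjacent pair is fixed by a given relation: t < p; p < q; q < n; n < k; k < m; m < s; s < r. Chaining them end to end gives the full order.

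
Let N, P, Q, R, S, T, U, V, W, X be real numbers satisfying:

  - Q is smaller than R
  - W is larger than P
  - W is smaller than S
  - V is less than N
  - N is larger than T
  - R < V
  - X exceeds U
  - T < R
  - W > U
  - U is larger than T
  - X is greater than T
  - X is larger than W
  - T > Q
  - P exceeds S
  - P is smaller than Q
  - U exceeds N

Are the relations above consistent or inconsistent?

We have W < S stated directly, yet also S < P < Q < T < R < V < N < U < W by chaining the others — so S < W. Contradiction.

inconsistent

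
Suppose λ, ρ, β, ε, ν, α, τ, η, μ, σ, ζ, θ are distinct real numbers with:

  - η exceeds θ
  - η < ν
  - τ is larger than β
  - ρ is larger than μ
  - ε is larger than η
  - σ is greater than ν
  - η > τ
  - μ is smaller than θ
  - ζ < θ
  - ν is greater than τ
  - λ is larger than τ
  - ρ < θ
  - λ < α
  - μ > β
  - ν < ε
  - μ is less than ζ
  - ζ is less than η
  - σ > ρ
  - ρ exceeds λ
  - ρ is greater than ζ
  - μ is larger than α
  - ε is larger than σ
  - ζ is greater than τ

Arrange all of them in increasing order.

β < τ < λ < α < μ < ζ < ρ < θ < η < ν < σ < ε

Each adjacent pair is fixed by a given relation: β < τ; τ < λ; λ < α; α < μ; μ < ζ; ζ < ρ; ρ < θ; θ < η; η < ν; ν < σ; σ < ε. Chaining them end to end gives the full order.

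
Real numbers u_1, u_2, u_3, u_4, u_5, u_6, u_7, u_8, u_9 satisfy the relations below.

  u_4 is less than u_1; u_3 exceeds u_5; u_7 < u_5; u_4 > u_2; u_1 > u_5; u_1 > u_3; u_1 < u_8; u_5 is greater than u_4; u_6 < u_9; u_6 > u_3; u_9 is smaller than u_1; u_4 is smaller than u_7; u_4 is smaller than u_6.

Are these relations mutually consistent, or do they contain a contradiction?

Every relation is compatible with u_2 < u_4 < u_7 < u_5 < u_3 < u_6 < u_9 < u_1 < u_8; the set is consistent.

consistent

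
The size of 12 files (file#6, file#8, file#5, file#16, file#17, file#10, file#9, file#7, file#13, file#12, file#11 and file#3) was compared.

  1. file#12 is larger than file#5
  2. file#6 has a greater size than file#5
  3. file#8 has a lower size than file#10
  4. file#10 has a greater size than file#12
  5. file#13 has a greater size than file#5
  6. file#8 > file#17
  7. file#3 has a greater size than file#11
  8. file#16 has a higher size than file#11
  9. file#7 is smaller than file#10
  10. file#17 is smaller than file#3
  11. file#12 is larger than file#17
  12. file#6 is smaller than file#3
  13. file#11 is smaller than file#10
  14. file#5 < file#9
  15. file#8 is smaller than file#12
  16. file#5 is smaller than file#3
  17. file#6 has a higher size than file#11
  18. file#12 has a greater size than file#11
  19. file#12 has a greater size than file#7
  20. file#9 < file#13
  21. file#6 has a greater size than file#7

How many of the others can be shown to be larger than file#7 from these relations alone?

4

Directly above file#7: file#6, file#12, file#10.
One step further: file#3 (4 so far).
Nothing else is reachable above file#7; 4 in all.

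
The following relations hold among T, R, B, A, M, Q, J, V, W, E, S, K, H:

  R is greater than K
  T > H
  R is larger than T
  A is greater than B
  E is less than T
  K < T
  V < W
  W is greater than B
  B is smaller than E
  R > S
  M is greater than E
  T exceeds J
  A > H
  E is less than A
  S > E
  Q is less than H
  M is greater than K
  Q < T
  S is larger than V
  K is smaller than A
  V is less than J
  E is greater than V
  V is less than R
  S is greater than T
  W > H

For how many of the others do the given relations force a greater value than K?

5

From K the given relations immediately reach A, T, R, M.
From those, S — 5 in total.
No other element is forced above K by the given relations, so the count is 5.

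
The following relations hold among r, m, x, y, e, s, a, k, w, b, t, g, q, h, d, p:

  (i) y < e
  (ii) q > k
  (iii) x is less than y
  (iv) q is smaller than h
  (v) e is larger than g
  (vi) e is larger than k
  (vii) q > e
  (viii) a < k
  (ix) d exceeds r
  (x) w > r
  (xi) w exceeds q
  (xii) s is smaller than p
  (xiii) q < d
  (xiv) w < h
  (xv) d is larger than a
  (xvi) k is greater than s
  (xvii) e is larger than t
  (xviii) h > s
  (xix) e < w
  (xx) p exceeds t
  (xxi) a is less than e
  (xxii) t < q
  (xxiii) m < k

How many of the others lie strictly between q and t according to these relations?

1

Chaining upward from t reaches: e, d, p, w, h.
Chaining downward from q reaches: a, x, g, m, s, y, k, e.
Strictly between t and q are those in both lists: e — 1 element.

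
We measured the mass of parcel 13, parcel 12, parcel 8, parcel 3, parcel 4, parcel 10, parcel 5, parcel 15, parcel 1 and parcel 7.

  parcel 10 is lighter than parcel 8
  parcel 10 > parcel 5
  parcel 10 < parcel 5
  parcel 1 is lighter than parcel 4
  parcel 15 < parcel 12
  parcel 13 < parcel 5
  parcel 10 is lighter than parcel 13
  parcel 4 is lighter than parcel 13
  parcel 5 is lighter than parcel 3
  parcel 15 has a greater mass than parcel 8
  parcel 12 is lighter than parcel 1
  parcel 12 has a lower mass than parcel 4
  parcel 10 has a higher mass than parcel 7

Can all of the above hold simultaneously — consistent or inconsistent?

inconsistent

We have parcel 5 < parcel 10 stated directly, yet also parcel 10 < parcel 8 < parcel 15 < parcel 12 < parcel 1 < parcel 4 < parcel 13 < parcel 5 by chaining the others — so parcel 10 < parcel 5. Contradiction.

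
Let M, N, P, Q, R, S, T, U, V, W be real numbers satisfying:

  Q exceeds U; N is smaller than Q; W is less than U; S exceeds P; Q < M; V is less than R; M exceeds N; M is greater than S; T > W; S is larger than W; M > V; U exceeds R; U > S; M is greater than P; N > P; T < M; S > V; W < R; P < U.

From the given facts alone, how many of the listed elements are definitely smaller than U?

5

From U the given relations immediately reach W, P, S, R.
From those, V — 5 in total.
Nothing else is reachable below U; 5 in all.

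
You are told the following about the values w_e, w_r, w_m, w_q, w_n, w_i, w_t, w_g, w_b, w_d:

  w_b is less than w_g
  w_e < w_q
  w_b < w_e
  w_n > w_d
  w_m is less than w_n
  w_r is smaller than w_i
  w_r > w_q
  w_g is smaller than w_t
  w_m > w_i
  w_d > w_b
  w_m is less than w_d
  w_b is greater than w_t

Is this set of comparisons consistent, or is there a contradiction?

inconsistent

We have w_b < w_g stated directly, yet also w_g < w_t < w_b by chaining the others — so w_g < w_b. Contradiction.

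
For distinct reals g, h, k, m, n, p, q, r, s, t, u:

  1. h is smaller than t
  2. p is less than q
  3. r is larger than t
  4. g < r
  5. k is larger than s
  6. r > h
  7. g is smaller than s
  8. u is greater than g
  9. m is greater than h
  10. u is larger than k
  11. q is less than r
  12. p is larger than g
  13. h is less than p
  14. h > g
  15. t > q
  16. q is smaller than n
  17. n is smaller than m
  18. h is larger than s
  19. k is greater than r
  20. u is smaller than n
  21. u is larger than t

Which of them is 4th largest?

k

The consecutive relations fix a unique order: g < s < h < p < q < t < r < k < u < n < m.
The 4th largest is k.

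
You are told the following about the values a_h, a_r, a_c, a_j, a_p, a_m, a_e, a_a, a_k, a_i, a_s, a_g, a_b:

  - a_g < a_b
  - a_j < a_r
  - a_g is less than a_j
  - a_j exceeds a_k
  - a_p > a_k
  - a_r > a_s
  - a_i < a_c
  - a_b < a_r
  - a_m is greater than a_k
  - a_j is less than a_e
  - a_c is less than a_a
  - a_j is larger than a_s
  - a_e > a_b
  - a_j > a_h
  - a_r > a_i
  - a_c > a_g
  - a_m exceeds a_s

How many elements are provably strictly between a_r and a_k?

1

The relations place a_k below a_r. An element lies strictly between them when it is forced above a_k and also forced below a_r.
Above a_k: {a_p, a_m, a_j, a_e}. Below a_r: {a_s, a_h, a_i, a_g, a_b, a_j}.
Intersection: {a_j} — 1.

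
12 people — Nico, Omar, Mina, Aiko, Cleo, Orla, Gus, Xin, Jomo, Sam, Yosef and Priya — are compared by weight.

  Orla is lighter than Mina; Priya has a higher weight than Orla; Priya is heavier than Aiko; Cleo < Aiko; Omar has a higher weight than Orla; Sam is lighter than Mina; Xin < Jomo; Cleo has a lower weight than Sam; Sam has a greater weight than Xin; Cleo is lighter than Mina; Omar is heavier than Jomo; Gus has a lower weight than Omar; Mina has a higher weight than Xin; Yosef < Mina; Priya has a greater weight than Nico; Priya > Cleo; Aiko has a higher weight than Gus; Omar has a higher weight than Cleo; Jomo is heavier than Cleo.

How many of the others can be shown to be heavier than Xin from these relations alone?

From Xin the given relations immediately reach Jomo, Sam, Mina.
From those, Omar — 4 in total.
Nothing else is reachable above Xin; 4 in all.

4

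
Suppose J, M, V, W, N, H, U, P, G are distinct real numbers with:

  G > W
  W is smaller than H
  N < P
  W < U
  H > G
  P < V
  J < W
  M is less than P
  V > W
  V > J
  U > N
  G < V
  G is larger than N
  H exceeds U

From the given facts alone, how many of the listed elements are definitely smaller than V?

6

Directly below V: J, W, P, G.
One step further: N, M (6 so far).
Nothing else is reachable below V; 6 in all.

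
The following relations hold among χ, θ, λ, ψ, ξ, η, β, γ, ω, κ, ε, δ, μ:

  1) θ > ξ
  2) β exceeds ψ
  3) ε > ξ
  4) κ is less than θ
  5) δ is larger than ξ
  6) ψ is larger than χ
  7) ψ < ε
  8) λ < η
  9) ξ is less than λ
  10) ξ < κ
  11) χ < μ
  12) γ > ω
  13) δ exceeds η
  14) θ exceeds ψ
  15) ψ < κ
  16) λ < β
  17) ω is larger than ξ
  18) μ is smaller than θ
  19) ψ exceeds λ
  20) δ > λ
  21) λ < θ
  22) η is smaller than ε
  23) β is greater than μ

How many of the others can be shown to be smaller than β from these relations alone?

From β the given relations immediately reach μ, λ, ψ.
From those, χ, ξ — 5 in total.
No other element is forced below β by the given relations, so the count is 5.

5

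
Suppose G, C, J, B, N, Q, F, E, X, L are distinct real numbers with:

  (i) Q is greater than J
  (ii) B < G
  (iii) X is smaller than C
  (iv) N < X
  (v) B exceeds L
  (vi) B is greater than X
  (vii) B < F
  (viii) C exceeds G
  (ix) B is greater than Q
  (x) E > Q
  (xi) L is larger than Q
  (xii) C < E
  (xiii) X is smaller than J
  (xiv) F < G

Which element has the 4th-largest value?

Piecing the relations together gives one ordering: N < X < J < Q < L < B < F < G < C < E.
The 4th largest is F.

F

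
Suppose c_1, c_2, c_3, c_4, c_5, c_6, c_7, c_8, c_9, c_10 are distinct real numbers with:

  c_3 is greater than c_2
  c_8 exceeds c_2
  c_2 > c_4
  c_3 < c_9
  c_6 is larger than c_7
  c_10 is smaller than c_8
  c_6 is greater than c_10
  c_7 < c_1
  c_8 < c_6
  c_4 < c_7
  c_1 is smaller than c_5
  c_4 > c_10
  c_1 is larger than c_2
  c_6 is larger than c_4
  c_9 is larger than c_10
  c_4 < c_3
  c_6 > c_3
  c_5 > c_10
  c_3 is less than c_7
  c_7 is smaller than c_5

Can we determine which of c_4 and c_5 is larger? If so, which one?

c_5

c_4 < c_2 < c_3 < c_7 < c_1 < c_5, by transitivity through c_2, c_3, c_7, c_1.
So c_5 is larger.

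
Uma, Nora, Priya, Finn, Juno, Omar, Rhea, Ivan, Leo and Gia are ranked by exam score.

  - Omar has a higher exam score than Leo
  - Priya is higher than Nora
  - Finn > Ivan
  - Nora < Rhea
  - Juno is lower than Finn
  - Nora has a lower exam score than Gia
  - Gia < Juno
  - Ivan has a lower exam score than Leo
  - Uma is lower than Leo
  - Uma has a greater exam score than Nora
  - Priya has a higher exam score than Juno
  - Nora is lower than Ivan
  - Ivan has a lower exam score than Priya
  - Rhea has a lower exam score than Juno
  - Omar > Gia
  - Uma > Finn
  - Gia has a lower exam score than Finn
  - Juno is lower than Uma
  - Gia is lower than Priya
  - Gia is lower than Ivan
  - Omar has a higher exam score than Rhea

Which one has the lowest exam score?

Nora

Chaining upward from Nora: directly above it, Gia, Ivan, Rhea, Priya, Uma; then Juno, Finn, Leo, Omar.
That covers every other element, and nothing is given below Nora, so Nora is the lowest exam score.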